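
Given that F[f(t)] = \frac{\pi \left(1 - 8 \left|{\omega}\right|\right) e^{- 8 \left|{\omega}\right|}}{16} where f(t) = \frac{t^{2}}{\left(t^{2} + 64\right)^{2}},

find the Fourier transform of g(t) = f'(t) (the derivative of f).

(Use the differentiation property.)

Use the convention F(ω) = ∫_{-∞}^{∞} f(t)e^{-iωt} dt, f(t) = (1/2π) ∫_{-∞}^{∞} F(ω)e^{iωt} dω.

F[g](ω) = \frac{i \pi \omega \left(1 - 8 \left|{\omega}\right|\right) e^{- 8 \left|{\omega}\right|}}{16}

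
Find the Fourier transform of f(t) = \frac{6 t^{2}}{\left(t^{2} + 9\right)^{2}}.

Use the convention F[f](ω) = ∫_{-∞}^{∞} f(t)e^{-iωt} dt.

F(ω) = \pi \left(1 - 3 \left|{\omega}\right|\right) e^{- 3 \left|{\omega}\right|}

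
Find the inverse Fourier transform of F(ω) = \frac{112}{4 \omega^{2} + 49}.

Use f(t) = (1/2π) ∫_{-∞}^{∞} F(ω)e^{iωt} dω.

f(t) = 4 e^{- \frac{7 \left|{t}\right|}{2}}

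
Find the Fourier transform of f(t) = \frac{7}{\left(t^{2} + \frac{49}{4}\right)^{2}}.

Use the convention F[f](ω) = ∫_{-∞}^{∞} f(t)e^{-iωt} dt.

F(ω) = \frac{2 \pi \left(7 \left|{\omega}\right| + 2\right) e^{- \frac{7 \left|{\omega}\right|}{2}}}{49}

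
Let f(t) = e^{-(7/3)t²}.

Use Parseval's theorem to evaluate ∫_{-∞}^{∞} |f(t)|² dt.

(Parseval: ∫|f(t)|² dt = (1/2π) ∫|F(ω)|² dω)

∫|f(t)|² dt = \frac{\sqrt{42} \sqrt{\pi}}{14}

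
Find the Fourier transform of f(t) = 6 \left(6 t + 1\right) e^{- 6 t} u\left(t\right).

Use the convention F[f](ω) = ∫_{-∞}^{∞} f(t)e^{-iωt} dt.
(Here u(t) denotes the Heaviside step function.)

F(ω) = \frac{6 \left(- i \omega - 12\right)}{\omega^{2} - 12 i \omega - 36}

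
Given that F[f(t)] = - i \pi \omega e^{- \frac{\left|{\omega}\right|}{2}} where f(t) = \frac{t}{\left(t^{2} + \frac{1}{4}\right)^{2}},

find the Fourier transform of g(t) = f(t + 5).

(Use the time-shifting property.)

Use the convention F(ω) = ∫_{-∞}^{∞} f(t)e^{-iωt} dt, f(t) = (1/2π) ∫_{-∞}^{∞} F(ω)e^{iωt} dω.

F[g](ω) = - i \pi \omega e^{5 i \omega - \frac{\left|{\omega}\right|}{2}}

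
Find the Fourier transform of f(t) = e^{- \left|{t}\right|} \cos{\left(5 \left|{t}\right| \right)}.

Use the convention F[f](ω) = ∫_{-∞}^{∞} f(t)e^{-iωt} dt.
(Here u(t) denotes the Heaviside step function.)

F(ω) = \frac{2 \left(\omega^{2} + 26\right)}{\omega^{4} - 48 \omega^{2} + 676}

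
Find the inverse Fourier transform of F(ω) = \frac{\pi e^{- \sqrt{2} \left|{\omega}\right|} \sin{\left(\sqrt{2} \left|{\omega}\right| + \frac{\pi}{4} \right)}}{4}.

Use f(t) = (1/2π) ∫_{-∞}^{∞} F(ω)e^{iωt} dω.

f(t) = \frac{2}{t^{4} + 16}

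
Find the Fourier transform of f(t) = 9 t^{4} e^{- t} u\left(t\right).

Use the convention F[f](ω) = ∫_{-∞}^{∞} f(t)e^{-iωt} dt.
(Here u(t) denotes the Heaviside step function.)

F(ω) = \frac{216}{\left(i \omega + 1\right)^{5}}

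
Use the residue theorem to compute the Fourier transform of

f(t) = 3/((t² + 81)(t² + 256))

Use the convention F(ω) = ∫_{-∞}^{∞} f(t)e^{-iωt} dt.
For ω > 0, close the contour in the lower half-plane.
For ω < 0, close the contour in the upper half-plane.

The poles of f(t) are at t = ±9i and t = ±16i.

Let g(z) = f(z)e^{-iωz}; for large |z| the factor e^{-iωz} decays in the lower half-plane when ω > 0 and in the upper half-plane when ω < 0.

Case ω > 0 (lower half-plane, clockwise contour ⇒ F(ω) = -2πi·ΣRes):
  Res_{z = - 9 i} g(z) = \frac{i e^{- 9 \omega}}{1050}
  Res_{z = - 16 i} g(z) = - \frac{3 i e^{- 16 \omega}}{5600}
  F(ω) = -2πi·ΣRes = \frac{\pi \left(16 e^{7 \omega} - 9\right) e^{- 16 \omega}}{8400}

Case ω < 0 (upper half-plane, counterclockwise contour ⇒ F(ω) = +2πi·ΣRes):
  Res_{z = 9 i} g(z) = - \frac{i e^{9 \omega}}{1050}
  Res_{z = 16 i} g(z) = \frac{3 i e^{16 \omega}}{5600}
  F(ω) = 2πi·ΣRes = \frac{\pi \left(16 - 9 e^{7 \omega}\right) e^{9 \omega}}{8400}

Both cases combine into a single formula in |ω|:

F(ω) = \frac{\pi \left(16 e^{7 \left|{\omega}\right|} - 9\right) e^{- 16 \left|{\omega}\right|}}{8400}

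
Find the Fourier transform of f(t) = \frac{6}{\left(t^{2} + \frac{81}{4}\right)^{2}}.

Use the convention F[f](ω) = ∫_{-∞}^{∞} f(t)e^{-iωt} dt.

F(ω) = \frac{4 \pi \left(9 \left|{\omega}\right| + 2\right) e^{- \frac{9 \left|{\omega}\right|}{2}}}{243}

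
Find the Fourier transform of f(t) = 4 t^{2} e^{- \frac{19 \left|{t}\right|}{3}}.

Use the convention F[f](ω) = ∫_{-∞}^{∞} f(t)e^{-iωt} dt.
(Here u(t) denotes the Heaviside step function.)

F(ω) = \frac{8208 \left(361 - 27 \omega^{2}\right)}{\left(9 \omega^{2} + 361\right)^{3}}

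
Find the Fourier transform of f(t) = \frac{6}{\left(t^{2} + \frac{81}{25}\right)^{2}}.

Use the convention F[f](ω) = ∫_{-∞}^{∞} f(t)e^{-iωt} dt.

F(ω) = \frac{25 \pi \left(9 \left|{\omega}\right| + 5\right) e^{- \frac{9 \left|{\omega}\right|}{5}}}{243}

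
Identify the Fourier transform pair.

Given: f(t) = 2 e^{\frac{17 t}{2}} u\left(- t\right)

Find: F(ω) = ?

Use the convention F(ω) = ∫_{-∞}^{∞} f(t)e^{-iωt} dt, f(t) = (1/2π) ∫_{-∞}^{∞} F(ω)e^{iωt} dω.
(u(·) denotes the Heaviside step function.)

F(ω) = - \frac{4}{2 i \omega - 17}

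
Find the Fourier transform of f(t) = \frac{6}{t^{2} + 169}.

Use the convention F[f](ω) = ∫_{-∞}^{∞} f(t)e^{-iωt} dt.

F(ω) = \frac{6 \pi e^{- 13 \left|{\omega}\right|}}{13}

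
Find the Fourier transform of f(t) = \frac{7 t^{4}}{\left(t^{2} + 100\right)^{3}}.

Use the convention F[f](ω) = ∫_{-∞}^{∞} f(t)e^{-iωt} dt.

F(ω) = \frac{7 \pi \left(100 \omega^{2} - 50 \left|{\omega}\right| + 3\right) e^{- 10 \left|{\omega}\right|}}{80}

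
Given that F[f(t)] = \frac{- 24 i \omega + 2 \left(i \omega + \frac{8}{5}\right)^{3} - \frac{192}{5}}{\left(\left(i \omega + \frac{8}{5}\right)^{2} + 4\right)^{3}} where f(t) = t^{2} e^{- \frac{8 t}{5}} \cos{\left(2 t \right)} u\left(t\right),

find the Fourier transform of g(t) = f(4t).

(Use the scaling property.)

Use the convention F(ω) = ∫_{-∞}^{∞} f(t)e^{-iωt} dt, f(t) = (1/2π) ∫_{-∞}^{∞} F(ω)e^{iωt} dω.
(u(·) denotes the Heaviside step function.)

F[g](ω) = \frac{4000 \left(- 24000 i \omega + \left(5 i \omega + 32\right)^{3} - 153600\right)}{\left(\left(5 i \omega + 32\right)^{2} + 1600\right)^{3}}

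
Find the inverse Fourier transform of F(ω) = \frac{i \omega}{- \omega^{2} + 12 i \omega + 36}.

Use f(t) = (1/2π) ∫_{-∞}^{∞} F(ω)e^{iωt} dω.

f(t) = \left(1 - 6 t\right) e^{- 6 t} u\left(t\right)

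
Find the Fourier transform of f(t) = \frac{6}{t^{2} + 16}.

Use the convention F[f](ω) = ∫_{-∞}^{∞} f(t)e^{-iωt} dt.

F(ω) = \frac{3 \pi e^{- 4 \left|{\omega}\right|}}{2}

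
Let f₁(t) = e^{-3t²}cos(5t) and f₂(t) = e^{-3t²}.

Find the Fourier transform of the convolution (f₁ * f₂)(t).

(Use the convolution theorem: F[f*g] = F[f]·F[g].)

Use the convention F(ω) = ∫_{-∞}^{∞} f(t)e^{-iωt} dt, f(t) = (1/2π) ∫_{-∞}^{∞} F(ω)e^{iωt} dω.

F[f₁*f₂](ω) = \frac{\pi \left(e^{\frac{5 \omega}{3}} + 1\right) e^{- \frac{\omega^{2}}{6} - \frac{5 \omega}{6} - \frac{25}{12}}}{6}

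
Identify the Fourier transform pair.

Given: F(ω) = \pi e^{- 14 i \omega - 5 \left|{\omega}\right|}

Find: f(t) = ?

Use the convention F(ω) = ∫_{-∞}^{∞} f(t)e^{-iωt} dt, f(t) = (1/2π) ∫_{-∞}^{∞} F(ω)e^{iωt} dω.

f(t) = \frac{5}{\left(t - 14\right)^{2} + 25}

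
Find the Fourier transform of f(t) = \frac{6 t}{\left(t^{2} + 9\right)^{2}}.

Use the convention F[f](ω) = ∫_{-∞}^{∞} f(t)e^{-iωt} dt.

F(ω) = - i \pi \omega e^{- 3 \left|{\omega}\right|}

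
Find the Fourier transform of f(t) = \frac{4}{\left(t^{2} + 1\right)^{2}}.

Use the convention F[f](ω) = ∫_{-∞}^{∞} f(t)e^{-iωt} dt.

F(ω) = 2 \pi \left(\left|{\omega}\right| + 1\right) e^{- \left|{\omega}\right|}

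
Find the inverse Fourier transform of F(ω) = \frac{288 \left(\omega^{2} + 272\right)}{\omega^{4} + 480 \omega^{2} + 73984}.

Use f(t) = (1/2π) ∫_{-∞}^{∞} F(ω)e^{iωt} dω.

f(t) = 9 e^{- 16 \left|{t}\right|} \cos{\left(4 \left|{t}\right| \right)}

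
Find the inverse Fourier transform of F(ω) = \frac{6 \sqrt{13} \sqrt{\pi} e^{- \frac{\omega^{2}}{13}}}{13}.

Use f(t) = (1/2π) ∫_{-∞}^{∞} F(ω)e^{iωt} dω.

f(t) = 3 e^{- \frac{13 t^{2}}{4}}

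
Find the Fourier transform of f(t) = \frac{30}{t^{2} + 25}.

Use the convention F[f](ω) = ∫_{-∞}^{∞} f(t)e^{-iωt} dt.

F(ω) = 6 \pi e^{- 5 \left|{\omega}\right|}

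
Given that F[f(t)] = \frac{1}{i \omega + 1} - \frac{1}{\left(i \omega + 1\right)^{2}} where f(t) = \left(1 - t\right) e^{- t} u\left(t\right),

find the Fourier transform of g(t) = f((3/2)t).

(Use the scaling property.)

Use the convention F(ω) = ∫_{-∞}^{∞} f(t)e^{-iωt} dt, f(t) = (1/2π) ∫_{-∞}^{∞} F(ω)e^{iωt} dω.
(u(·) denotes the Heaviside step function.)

F[g](ω) = \frac{4 i \omega}{- 4 \omega^{2} + 12 i \omega + 9}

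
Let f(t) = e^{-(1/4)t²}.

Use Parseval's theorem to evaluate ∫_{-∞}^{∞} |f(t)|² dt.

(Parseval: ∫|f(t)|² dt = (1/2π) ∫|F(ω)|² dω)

∫|f(t)|² dt = \sqrt{2} \sqrt{\pi}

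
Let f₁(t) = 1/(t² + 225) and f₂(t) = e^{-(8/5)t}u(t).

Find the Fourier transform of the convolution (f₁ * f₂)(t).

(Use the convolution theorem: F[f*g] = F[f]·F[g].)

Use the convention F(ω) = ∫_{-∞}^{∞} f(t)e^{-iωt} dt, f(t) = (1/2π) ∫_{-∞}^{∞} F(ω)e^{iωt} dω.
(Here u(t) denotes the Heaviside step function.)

F[f₁*f₂](ω) = \frac{\pi e^{- 15 \left|{\omega}\right|}}{3 \left(5 i \omega + 8\right)}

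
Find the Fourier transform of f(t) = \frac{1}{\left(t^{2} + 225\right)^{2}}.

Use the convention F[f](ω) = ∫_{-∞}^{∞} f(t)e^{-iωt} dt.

F(ω) = \frac{\pi \left(15 \left|{\omega}\right| + 1\right) e^{- 15 \left|{\omega}\right|}}{6750}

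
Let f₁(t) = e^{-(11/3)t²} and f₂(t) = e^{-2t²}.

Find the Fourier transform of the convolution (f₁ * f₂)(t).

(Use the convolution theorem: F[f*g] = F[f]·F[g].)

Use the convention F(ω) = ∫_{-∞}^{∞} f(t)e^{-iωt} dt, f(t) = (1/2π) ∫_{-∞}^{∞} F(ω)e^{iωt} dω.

F[f₁*f₂](ω) = \frac{\sqrt{66} \pi e^{- \frac{17 \omega^{2}}{88}}}{22}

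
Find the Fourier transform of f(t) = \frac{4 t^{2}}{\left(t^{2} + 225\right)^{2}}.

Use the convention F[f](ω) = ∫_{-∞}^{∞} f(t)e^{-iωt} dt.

F(ω) = \frac{2 \pi \left(1 - 15 \left|{\omega}\right|\right) e^{- 15 \left|{\omega}\right|}}{15}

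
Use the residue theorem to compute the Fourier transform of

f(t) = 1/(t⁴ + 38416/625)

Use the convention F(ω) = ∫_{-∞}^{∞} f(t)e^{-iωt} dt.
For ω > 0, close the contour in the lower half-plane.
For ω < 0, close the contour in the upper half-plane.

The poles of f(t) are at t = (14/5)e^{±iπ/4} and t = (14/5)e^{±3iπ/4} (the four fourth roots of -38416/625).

Let g(z) = f(z)e^{-iωz}; for large |z| the factor e^{-iωz} decays in the lower half-plane when ω > 0 and in the upper half-plane when ω < 0.

Case ω > 0 (lower half-plane, clockwise contour ⇒ F(ω) = -2πi·ΣRes):
  Res_{z = - \frac{7 \sqrt{2}}{5} - \frac{7 \sqrt{2} i}{5}} g(z) = \frac{125 \sqrt{2} i \left(1 - i\right) e^{\frac{7 \sqrt{2} \omega \left(-1 + i\right)}{5}}}{21952}
  Res_{z = \frac{7 \sqrt{2}}{5} - \frac{7 \sqrt{2} i}{5}} g(z) = \frac{125 \sqrt{2} i \left(1 + i\right) e^{- \frac{7 \sqrt{2} \omega \left(1 + i\right)}{5}}}{21952}
  F(ω) = -2πi·ΣRes = \frac{125 \sqrt{2} \pi \left(1 - i\right) \left(e^{\frac{14 \sqrt{2} i \omega}{5}} + i\right) e^{- \frac{7 \sqrt{2} \omega \left(1 + i\right)}{5}}}{10976} = \frac{125 \pi e^{- \frac{7 \sqrt{2} \omega}{5}} \sin{\left(\frac{7 \sqrt{2} \omega}{5} + \frac{\pi}{4} \right)}}{2744}

Case ω < 0 (upper half-plane, counterclockwise contour ⇒ F(ω) = +2πi·ΣRes):
  Res_{z = \frac{7 \sqrt{2}}{5} + \frac{7 \sqrt{2} i}{5}} g(z) = \frac{125 \sqrt{2} i \left(-1 + i\right) e^{\frac{7 \sqrt{2} \omega \left(1 - i\right)}{5}}}{21952}
  Res_{z = - \frac{7 \sqrt{2}}{5} + \frac{7 \sqrt{2} i}{5}} g(z) = \frac{125 \sqrt{2} \left(1 - i\right) e^{\frac{7 \sqrt{2} \omega \left(1 + i\right)}{5}}}{21952}
  F(ω) = 2πi·ΣRes = - \frac{125 \sqrt{2} i \pi \left(i \left(1 - i\right) e^{\frac{7 \sqrt{2} \omega \left(1 - i\right)}{5}} - \left(1 - i\right) e^{\frac{7 \sqrt{2} \omega \left(1 + i\right)}{5}}\right)}{10976} = \frac{125 \pi e^{\frac{7 \sqrt{2} \omega}{5}} \cos{\left(\frac{7 \sqrt{2} \omega}{5} + \frac{\pi}{4} \right)}}{2744}

Both cases combine into a single formula in |ω|:

F(ω) = \frac{125 \pi e^{- \frac{7 \sqrt{2} \left|{\omega}\right|}{5}} \sin{\left(\frac{7 \sqrt{2} \left|{\omega}\right|}{5} + \frac{\pi}{4} \right)}}{2744}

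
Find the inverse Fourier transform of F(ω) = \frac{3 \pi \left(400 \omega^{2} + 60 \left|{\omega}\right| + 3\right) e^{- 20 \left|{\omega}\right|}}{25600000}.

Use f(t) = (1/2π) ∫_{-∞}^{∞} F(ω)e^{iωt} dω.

f(t) = \frac{3}{\left(t^{2} + 400\right)^{3}}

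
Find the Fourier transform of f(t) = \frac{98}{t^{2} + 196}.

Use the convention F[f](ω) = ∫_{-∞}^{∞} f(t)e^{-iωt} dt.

F(ω) = 7 \pi e^{- 14 \left|{\omega}\right|}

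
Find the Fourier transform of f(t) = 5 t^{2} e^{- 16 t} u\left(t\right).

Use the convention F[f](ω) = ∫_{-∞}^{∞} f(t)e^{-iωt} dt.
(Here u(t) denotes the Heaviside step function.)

F(ω) = \frac{10}{\left(i \omega + 16\right)^{3}}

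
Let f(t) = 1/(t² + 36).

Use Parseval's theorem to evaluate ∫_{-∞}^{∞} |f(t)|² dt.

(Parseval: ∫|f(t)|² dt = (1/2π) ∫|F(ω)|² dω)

∫|f(t)|² dt = \frac{\pi}{432}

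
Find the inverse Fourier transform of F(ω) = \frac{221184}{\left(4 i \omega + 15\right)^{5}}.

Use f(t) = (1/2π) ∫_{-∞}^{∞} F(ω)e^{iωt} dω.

f(t) = 9 t^{4} e^{- \frac{15 t}{4}} u\left(t\right)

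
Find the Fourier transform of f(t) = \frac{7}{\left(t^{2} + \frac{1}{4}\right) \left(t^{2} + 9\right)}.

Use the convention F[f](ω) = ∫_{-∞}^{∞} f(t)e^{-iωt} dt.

F(ω) = - \frac{4 \pi e^{- 3 \left|{\omega}\right|}}{15} + \frac{8 \pi e^{- \frac{\left|{\omega}\right|}{2}}}{5}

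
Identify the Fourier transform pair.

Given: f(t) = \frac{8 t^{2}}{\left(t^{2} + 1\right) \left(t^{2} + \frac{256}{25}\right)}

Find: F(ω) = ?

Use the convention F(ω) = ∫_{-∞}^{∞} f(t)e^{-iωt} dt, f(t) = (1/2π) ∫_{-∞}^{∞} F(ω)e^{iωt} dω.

F(ω) = - \frac{200 \pi e^{- \left|{\omega}\right|}}{231} + \frac{640 \pi e^{- \frac{16 \left|{\omega}\right|}{5}}}{231}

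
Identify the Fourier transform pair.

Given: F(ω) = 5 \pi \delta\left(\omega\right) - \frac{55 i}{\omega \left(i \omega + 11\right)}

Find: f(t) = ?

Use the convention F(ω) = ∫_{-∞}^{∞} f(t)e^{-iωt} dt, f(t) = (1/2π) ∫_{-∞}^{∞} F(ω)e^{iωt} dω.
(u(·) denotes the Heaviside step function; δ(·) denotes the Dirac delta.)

f(t) = 5 \left(1 - e^{- 11 t}\right) u\left(t\right)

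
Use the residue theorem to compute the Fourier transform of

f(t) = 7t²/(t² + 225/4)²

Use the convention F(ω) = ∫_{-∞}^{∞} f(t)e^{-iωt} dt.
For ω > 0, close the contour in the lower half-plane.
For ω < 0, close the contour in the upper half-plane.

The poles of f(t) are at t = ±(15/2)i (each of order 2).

Let g(z) = f(z)e^{-iωz}; for large |z| the factor e^{-iωz} decays in the lower half-plane when ω > 0 and in the upper half-plane when ω < 0.

Case ω > 0 (lower half-plane, clockwise contour ⇒ F(ω) = -2πi·ΣRes):
  Res_{z = - \frac{15 i}{2}} g(z) = \frac{7 i \left(2 - 15 \omega\right) e^{- \frac{15 \omega}{2}}}{60} (pole of order 2)
  F(ω) = -2πi·ΣRes = \frac{7 \pi \left(2 - 15 \omega\right) e^{- \frac{15 \omega}{2}}}{30}

Case ω < 0 (upper half-plane, counterclockwise contour ⇒ F(ω) = +2πi·ΣRes):
  Res_{z = \frac{15 i}{2}} g(z) = \frac{7 i \left(- 15 \omega - 2\right) e^{\frac{15 \omega}{2}}}{60} (pole of order 2)
  F(ω) = 2πi·ΣRes = \frac{7 \pi \left(15 \omega + 2\right) e^{\frac{15 \omega}{2}}}{30}

Both cases combine into a single formula in |ω|:

F(ω) = \frac{7 \pi \left(2 - 15 \left|{\omega}\right|\right) e^{- \frac{15 \left|{\omega}\right|}{2}}}{30}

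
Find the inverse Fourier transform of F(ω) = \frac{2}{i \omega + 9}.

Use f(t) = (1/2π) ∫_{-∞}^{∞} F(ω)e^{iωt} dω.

f(t) = 2 e^{- 9 t} u\left(t\right)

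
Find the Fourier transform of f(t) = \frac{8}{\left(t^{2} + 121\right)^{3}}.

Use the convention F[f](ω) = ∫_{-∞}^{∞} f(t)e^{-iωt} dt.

F(ω) = \frac{\pi \left(121 \omega^{2} + 33 \left|{\omega}\right| + 3\right) e^{- 11 \left|{\omega}\right|}}{161051}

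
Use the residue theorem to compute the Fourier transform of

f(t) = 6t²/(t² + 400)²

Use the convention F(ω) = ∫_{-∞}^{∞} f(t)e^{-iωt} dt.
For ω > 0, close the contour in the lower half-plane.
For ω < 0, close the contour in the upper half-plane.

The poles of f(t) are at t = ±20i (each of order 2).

Let g(z) = f(z)e^{-iωz}; for large |z| the factor e^{-iωz} decays in the lower half-plane when ω > 0 and in the upper half-plane when ω < 0.

Case ω > 0 (lower half-plane, clockwise contour ⇒ F(ω) = -2πi·ΣRes):
  Res_{z = - 20 i} g(z) = \frac{3 i \left(1 - 20 \omega\right) e^{- 20 \omega}}{40} (pole of order 2)
  F(ω) = -2πi·ΣRes = \frac{3 \pi \left(1 - 20 \omega\right) e^{- 20 \omega}}{20}

Case ω < 0 (upper half-plane, counterclockwise contour ⇒ F(ω) = +2πi·ΣRes):
  Res_{z = 20 i} g(z) = \frac{3 i \left(- 20 \omega - 1\right) e^{20 \omega}}{40} (pole of order 2)
  F(ω) = 2πi·ΣRes = \frac{3 \pi \left(20 \omega + 1\right) e^{20 \omega}}{20}

Both cases combine into a single formula in |ω|:

F(ω) = \frac{3 \pi \left(1 - 20 \left|{\omega}\right|\right) e^{- 20 \left|{\omega}\right|}}{20}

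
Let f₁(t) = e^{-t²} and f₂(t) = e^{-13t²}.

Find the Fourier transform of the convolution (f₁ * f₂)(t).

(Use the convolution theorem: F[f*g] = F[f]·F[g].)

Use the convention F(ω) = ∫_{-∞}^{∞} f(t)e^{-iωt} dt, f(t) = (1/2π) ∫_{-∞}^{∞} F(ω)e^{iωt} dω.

F[f₁*f₂](ω) = \frac{\sqrt{13} \pi e^{- \frac{7 \omega^{2}}{26}}}{13}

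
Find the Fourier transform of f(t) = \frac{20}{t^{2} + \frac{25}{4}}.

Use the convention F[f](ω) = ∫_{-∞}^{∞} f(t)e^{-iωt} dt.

F(ω) = 8 \pi e^{- \frac{5 \left|{\omega}\right|}{2}}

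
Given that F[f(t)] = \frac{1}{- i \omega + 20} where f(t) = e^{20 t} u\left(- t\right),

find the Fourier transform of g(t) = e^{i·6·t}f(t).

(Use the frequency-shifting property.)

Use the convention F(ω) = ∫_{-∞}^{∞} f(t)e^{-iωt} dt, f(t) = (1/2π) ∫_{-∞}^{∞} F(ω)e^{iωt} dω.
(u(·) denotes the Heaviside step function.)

F[g](ω) = \frac{i}{\omega - 6 + 20 i}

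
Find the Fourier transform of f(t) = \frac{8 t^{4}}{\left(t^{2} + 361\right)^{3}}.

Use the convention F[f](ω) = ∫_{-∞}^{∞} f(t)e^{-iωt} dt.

F(ω) = \frac{\pi \left(361 \omega^{2} - 95 \left|{\omega}\right| + 3\right) e^{- 19 \left|{\omega}\right|}}{19}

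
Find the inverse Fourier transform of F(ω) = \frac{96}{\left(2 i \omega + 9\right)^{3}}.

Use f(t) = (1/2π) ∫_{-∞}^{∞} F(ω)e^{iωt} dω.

f(t) = 6 t^{2} e^{- \frac{9 t}{2}} u\left(t\right)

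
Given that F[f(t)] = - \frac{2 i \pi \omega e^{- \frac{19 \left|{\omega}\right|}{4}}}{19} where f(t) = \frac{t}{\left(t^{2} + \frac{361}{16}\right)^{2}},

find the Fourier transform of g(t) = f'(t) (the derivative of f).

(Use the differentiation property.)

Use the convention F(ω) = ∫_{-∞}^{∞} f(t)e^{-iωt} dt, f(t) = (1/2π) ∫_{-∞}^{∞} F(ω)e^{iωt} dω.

F[g](ω) = \frac{2 \pi \omega^{2} e^{- \frac{19 \left|{\omega}\right|}{4}}}{19}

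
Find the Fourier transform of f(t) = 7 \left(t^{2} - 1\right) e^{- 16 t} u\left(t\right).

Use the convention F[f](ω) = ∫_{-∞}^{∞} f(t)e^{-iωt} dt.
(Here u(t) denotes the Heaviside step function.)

F(ω) = \frac{7 \left(2 i \omega - \left(i \omega + 16\right)^{3} + 32\right)}{\left(i \omega + 16\right)^{4}}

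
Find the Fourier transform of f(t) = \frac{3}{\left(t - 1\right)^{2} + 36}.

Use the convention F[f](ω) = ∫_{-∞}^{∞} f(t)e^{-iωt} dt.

F(ω) = \frac{\pi e^{- i \omega - 6 \left|{\omega}\right|}}{2}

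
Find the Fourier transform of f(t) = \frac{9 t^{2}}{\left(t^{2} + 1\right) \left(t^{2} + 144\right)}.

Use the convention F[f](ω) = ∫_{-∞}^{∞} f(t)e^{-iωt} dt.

F(ω) = \frac{9 \pi \left(12 - e^{11 \left|{\omega}\right|}\right) e^{- 12 \left|{\omega}\right|}}{143}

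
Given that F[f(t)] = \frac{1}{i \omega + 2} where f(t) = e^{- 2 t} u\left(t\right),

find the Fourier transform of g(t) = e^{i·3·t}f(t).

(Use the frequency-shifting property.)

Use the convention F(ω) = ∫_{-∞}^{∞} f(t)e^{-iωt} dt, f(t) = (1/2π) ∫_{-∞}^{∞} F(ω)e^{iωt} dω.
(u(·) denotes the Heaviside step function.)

F[g](ω) = \frac{1}{i \left(\omega - 3\right) + 2}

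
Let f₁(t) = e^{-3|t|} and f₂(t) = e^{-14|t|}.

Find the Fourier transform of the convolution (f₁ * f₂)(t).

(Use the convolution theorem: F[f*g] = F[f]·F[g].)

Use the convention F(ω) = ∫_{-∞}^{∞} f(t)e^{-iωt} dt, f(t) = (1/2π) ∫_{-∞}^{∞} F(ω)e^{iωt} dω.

F[f₁*f₂](ω) = \frac{168}{\left(\omega^{2} + 9\right) \left(\omega^{2} + 196\right)}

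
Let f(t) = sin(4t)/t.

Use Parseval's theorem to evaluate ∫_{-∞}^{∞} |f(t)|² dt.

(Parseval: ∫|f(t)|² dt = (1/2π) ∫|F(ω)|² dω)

∫|f(t)|² dt = 4 \pi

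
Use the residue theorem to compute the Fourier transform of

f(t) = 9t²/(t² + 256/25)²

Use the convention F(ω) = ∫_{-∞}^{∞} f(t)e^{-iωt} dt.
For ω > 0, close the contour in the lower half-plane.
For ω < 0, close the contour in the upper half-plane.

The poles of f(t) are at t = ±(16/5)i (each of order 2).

Let g(z) = f(z)e^{-iωz}; for large |z| the factor e^{-iωz} decays in the lower half-plane when ω > 0 and in the upper half-plane when ω < 0.

Case ω > 0 (lower half-plane, clockwise contour ⇒ F(ω) = -2πi·ΣRes):
  Res_{z = - \frac{16 i}{5}} g(z) = \frac{9 i \left(5 - 16 \omega\right) e^{- \frac{16 \omega}{5}}}{64} (pole of order 2)
  F(ω) = -2πi·ΣRes = \frac{9 \pi \left(5 - 16 \omega\right) e^{- \frac{16 \omega}{5}}}{32}

Case ω < 0 (upper half-plane, counterclockwise contour ⇒ F(ω) = +2πi·ΣRes):
  Res_{z = \frac{16 i}{5}} g(z) = \frac{9 i \left(- 16 \omega - 5\right) e^{\frac{16 \omega}{5}}}{64} (pole of order 2)
  F(ω) = 2πi·ΣRes = \frac{9 \pi \left(16 \omega + 5\right) e^{\frac{16 \omega}{5}}}{32}

Both cases combine into a single formula in |ω|:

F(ω) = \frac{9 \pi \left(5 - 16 \left|{\omega}\right|\right) e^{- \frac{16 \left|{\omega}\right|}{5}}}{32}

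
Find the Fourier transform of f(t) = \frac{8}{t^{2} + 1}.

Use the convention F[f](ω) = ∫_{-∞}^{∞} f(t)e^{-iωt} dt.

F(ω) = 8 \pi e^{- \left|{\omega}\right|}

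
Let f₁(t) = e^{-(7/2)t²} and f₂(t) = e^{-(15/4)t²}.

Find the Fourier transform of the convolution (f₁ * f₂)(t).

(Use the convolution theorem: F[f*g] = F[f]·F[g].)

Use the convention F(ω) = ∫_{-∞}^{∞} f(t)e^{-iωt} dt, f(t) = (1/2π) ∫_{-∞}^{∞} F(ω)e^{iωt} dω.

F[f₁*f₂](ω) = \frac{2 \sqrt{210} \pi e^{- \frac{29 \omega^{2}}{210}}}{105}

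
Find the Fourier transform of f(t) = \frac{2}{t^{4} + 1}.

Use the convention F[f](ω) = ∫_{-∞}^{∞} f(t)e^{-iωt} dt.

F(ω) = 2 \pi e^{- \frac{\sqrt{2} \left|{\omega}\right|}{2}} \sin{\left(\frac{\sqrt{2} \left|{\omega}\right|}{2} + \frac{\pi}{4} \right)}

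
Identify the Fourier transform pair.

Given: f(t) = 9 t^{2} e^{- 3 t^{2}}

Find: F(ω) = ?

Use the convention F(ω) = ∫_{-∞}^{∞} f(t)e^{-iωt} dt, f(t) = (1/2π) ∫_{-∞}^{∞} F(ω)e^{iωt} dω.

F(ω) = \frac{\sqrt{3} \sqrt{\pi} \left(6 - \omega^{2}\right) e^{- \frac{\omega^{2}}{12}}}{12}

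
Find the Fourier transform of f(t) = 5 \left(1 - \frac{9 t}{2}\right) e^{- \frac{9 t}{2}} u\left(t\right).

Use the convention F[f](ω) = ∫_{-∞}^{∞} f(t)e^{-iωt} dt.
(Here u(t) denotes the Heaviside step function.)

F(ω) = \frac{20 i \omega}{- 4 \omega^{2} + 36 i \omega + 81}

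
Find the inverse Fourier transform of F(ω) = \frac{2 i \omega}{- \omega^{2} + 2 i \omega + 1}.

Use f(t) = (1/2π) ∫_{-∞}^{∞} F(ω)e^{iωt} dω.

f(t) = 2 \left(1 - t\right) e^{- t} u\left(t\right)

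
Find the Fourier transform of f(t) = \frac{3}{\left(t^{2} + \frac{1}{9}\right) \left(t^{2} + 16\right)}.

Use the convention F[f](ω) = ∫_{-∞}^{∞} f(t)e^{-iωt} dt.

F(ω) = - \frac{27 \pi e^{- 4 \left|{\omega}\right|}}{572} + \frac{81 \pi e^{- \frac{\left|{\omega}\right|}{3}}}{143}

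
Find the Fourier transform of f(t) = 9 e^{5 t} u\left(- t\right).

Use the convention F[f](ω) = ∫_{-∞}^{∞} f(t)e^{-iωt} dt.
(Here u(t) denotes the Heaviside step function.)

F(ω) = - \frac{9}{i \omega - 5}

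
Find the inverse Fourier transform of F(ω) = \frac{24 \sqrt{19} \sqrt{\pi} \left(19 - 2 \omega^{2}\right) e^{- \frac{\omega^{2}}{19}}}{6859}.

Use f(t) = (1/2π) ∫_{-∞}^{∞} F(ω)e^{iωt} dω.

f(t) = 6 t^{2} e^{- \frac{19 t^{2}}{4}}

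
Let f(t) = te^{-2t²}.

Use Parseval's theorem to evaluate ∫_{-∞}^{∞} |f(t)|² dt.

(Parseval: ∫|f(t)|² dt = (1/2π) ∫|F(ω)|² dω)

∫|f(t)|² dt = \frac{\sqrt{\pi}}{16}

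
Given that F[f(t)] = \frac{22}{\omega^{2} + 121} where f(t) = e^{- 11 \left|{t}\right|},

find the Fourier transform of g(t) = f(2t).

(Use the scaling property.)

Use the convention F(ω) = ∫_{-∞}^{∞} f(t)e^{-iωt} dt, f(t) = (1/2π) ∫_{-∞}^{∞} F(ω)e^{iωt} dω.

F[g](ω) = \frac{44}{\omega^{2} + 484}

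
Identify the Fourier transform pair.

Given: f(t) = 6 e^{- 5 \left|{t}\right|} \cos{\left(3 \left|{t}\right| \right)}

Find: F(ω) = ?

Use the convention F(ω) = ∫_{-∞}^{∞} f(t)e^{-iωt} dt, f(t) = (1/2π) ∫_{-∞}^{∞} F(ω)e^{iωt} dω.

F(ω) = \frac{60 \left(\omega^{2} + 34\right)}{\omega^{4} + 32 \omega^{2} + 1156}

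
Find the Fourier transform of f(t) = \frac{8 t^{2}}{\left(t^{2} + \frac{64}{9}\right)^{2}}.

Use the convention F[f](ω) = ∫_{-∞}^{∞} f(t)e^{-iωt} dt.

F(ω) = \frac{\pi \left(3 - 8 \left|{\omega}\right|\right) e^{- \frac{8 \left|{\omega}\right|}{3}}}{2}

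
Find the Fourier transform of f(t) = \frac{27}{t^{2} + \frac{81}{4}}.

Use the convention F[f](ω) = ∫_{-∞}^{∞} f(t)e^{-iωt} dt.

F(ω) = 6 \pi e^{- \frac{9 \left|{\omega}\right|}{2}}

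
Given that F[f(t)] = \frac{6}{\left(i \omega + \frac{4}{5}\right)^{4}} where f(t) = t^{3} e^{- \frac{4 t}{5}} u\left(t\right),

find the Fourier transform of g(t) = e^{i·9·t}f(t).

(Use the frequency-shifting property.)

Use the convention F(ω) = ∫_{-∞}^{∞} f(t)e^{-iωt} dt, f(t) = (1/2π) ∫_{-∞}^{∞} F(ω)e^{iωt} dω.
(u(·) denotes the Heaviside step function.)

F[g](ω) = \frac{3750}{\left(5 i \left(\omega - 9\right) + 4\right)^{4}}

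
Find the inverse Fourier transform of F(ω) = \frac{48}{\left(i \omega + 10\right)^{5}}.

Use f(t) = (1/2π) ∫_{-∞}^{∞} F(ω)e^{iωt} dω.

f(t) = 2 t^{4} e^{- 10 t} u\left(t\right)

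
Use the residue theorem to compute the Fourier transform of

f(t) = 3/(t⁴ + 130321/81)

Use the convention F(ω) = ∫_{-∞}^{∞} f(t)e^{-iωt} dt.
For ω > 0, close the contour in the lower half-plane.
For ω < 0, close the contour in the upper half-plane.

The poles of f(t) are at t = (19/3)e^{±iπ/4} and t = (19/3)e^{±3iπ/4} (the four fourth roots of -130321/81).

Let g(z) = f(z)e^{-iωz}; for large |z| the factor e^{-iωz} decays in the lower half-plane when ω > 0 and in the upper half-plane when ω < 0.

Case ω > 0 (lower half-plane, clockwise contour ⇒ F(ω) = -2πi·ΣRes):
  Res_{z = - \frac{19 \sqrt{2}}{6} - \frac{19 \sqrt{2} i}{6}} g(z) = \frac{81 \sqrt{2} i \left(1 - i\right) e^{\frac{19 \sqrt{2} \omega \left(-1 + i\right)}{6}}}{54872}
  Res_{z = \frac{19 \sqrt{2}}{6} - \frac{19 \sqrt{2} i}{6}} g(z) = \frac{81 \sqrt{2} i \left(1 + i\right) e^{- \frac{19 \sqrt{2} \omega \left(1 + i\right)}{6}}}{54872}
  F(ω) = -2πi·ΣRes = \frac{81 \sqrt{2} \pi \left(1 - i\right) \left(e^{\frac{19 \sqrt{2} i \omega}{3}} + i\right) e^{- \frac{19 \sqrt{2} \omega \left(1 + i\right)}{6}}}{27436} = \frac{81 \pi e^{- \frac{19 \sqrt{2} \omega}{6}} \sin{\left(\frac{19 \sqrt{2} \omega}{6} + \frac{\pi}{4} \right)}}{6859}

Case ω < 0 (upper half-plane, counterclockwise contour ⇒ F(ω) = +2πi·ΣRes):
  Res_{z = \frac{19 \sqrt{2}}{6} + \frac{19 \sqrt{2} i}{6}} g(z) = \frac{81 \sqrt{2} i \left(-1 + i\right) e^{\frac{19 \sqrt{2} \omega \left(1 - i\right)}{6}}}{54872}
  Res_{z = - \frac{19 \sqrt{2}}{6} + \frac{19 \sqrt{2} i}{6}} g(z) = \frac{81 \sqrt{2} \left(1 - i\right) e^{\frac{19 \sqrt{2} \omega \left(1 + i\right)}{6}}}{54872}
  F(ω) = 2πi·ΣRes = - \frac{81 \sqrt{2} i \pi \left(i \left(1 - i\right) e^{\frac{19 \sqrt{2} \omega \left(1 - i\right)}{6}} - \left(1 - i\right) e^{\frac{19 \sqrt{2} \omega \left(1 + i\right)}{6}}\right)}{27436} = \frac{81 \pi e^{\frac{19 \sqrt{2} \omega}{6}} \cos{\left(\frac{19 \sqrt{2} \omega}{6} + \frac{\pi}{4} \right)}}{6859}

Both cases combine into a single formula in |ω|:

F(ω) = \frac{81 \pi e^{- \frac{19 \sqrt{2} \left|{\omega}\right|}{6}} \sin{\left(\frac{19 \sqrt{2} \left|{\omega}\right|}{6} + \frac{\pi}{4} \right)}}{6859}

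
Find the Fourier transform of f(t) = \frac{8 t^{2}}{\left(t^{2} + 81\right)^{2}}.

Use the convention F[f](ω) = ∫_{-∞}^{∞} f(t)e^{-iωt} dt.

F(ω) = \frac{4 \pi \left(1 - 9 \left|{\omega}\right|\right) e^{- 9 \left|{\omega}\right|}}{9}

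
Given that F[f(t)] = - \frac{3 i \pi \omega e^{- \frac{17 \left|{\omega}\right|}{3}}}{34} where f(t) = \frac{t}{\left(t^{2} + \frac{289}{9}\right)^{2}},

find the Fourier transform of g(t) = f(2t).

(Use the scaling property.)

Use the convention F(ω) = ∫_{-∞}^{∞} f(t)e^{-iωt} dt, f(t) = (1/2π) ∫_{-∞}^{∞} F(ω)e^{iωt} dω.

F[g](ω) = - \frac{3 i \pi \omega e^{- \frac{17 \left|{\omega}\right|}{6}}}{136}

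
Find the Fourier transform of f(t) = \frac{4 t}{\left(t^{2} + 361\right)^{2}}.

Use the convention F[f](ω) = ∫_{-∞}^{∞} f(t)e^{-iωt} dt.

F(ω) = - \frac{2 i \pi \omega e^{- 19 \left|{\omega}\right|}}{19}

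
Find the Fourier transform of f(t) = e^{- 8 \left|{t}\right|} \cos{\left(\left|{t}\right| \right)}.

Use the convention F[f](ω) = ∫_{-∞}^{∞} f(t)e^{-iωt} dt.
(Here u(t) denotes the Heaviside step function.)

F(ω) = \frac{16 \left(\omega^{2} + 65\right)}{\omega^{4} + 126 \omega^{2} + 4225}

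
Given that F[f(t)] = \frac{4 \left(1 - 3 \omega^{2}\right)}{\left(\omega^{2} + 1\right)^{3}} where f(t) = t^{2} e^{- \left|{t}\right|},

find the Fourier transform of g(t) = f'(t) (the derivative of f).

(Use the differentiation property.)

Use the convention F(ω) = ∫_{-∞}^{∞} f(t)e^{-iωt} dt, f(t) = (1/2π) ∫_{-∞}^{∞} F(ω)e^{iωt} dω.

F[g](ω) = - \frac{4 i \omega \left(3 \omega^{2} - 1\right)}{\left(\omega^{2} + 1\right)^{3}}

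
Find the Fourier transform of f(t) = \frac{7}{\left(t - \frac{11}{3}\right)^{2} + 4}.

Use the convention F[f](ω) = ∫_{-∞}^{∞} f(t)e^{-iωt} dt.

F(ω) = \frac{7 \pi e^{- \frac{11 i \omega}{3} - 2 \left|{\omega}\right|}}{2}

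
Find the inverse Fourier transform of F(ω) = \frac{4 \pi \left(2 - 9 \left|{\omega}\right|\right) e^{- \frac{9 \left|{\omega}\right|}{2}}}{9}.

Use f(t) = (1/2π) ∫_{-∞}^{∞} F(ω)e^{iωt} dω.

f(t) = \frac{8 t^{2}}{\left(t^{2} + \frac{81}{4}\right)^{2}}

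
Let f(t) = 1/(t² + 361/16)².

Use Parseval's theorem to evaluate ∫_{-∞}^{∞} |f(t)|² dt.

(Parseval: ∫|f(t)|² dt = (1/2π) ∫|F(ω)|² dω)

∫|f(t)|² dt = \frac{5120 \pi}{893871739}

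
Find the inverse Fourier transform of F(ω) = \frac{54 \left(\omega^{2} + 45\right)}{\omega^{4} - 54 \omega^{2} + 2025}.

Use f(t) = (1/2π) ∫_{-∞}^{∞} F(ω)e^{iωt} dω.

f(t) = 9 e^{- 3 \left|{t}\right|} \cos{\left(6 \left|{t}\right| \right)}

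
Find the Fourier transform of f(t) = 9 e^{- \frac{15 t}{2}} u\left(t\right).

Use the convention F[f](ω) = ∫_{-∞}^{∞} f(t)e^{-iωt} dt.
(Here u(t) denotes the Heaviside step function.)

F(ω) = \frac{18}{2 i \omega + 15}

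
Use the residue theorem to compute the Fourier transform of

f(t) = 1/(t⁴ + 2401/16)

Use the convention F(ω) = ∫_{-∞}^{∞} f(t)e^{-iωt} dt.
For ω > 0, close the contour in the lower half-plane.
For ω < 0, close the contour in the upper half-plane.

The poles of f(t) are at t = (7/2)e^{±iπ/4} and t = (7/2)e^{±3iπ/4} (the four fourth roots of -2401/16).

Let g(z) = f(z)e^{-iωz}; for large |z| the factor e^{-iωz} decays in the lower half-plane when ω > 0 and in the upper half-plane when ω < 0.

Case ω > 0 (lower half-plane, clockwise contour ⇒ F(ω) = -2πi·ΣRes):
  Res_{z = - \frac{7 \sqrt{2}}{4} - \frac{7 \sqrt{2} i}{4}} g(z) = \frac{\sqrt{2} \left(1 + i\right) e^{\frac{7 \sqrt{2} \omega \left(-1 + i\right)}{4}}}{343}
  Res_{z = \frac{7 \sqrt{2}}{4} - \frac{7 \sqrt{2} i}{4}} g(z) = \frac{\sqrt{2} \left(-1 + i\right) e^{- \frac{7 \sqrt{2} \omega \left(1 + i\right)}{4}}}{343}
  F(ω) = -2πi·ΣRes = \frac{2 \sqrt{2} \pi \left(\left(1 - i\right) e^{\frac{7 \sqrt{2} i \omega}{2}} + 1 + i\right) e^{- \frac{7 \sqrt{2} \omega \left(1 + i\right)}{4}}}{343} = \frac{8 \pi e^{- \frac{7 \sqrt{2} \omega}{4}} \sin{\left(\frac{7 \sqrt{2} \omega}{4} + \frac{\pi}{4} \right)}}{343}

Case ω < 0 (upper half-plane, counterclockwise contour ⇒ F(ω) = +2πi·ΣRes):
  Res_{z = \frac{7 \sqrt{2}}{4} + \frac{7 \sqrt{2} i}{4}} g(z) = - \frac{\sqrt{2} \left(1 + i\right) e^{\frac{7 \sqrt{2} \omega \left(1 - i\right)}{4}}}{343}
  Res_{z = - \frac{7 \sqrt{2}}{4} + \frac{7 \sqrt{2} i}{4}} g(z) = \frac{\sqrt{2} \left(1 - i\right) e^{\frac{7 \sqrt{2} \omega \left(1 + i\right)}{4}}}{343}
  F(ω) = 2πi·ΣRes = - \frac{2 \sqrt{2} i \pi \left(\left(1 + i\right) e^{\frac{7 \sqrt{2} \omega \left(1 - i\right)}{4}} - \left(1 - i\right) e^{\frac{7 \sqrt{2} \omega \left(1 + i\right)}{4}}\right)}{343} = \frac{8 \pi e^{\frac{7 \sqrt{2} \omega}{4}} \cos{\left(\frac{7 \sqrt{2} \omega}{4} + \frac{\pi}{4} \right)}}{343}

Both cases combine into a single formula in |ω|:

F(ω) = \frac{8 \pi e^{- \frac{7 \sqrt{2} \left|{\omega}\right|}{4}} \sin{\left(\frac{7 \sqrt{2} \left|{\omega}\right|}{4} + \frac{\pi}{4} \right)}}{343}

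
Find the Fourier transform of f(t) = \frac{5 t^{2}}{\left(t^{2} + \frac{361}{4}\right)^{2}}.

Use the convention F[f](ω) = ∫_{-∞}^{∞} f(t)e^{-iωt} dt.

F(ω) = \frac{5 \pi \left(2 - 19 \left|{\omega}\right|\right) e^{- \frac{19 \left|{\omega}\right|}{2}}}{38}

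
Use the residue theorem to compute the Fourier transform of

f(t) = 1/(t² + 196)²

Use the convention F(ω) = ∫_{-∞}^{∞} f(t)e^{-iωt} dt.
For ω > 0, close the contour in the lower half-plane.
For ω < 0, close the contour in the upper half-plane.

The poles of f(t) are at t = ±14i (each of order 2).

Let g(z) = f(z)e^{-iωz}; for large |z| the factor e^{-iωz} decays in the lower half-plane when ω > 0 and in the upper half-plane when ω < 0.

Case ω > 0 (lower half-plane, clockwise contour ⇒ F(ω) = -2πi·ΣRes):
  Res_{z = - 14 i} g(z) = \frac{i \left(14 \omega + 1\right) e^{- 14 \omega}}{10976} (pole of order 2)
  F(ω) = -2πi·ΣRes = \frac{\pi \left(14 \omega + 1\right) e^{- 14 \omega}}{5488}

Case ω < 0 (upper half-plane, counterclockwise contour ⇒ F(ω) = +2πi·ΣRes):
  Res_{z = 14 i} g(z) = \frac{i \left(14 \omega - 1\right) e^{14 \omega}}{10976} (pole of order 2)
  F(ω) = 2πi·ΣRes = \frac{\pi \left(1 - 14 \omega\right) e^{14 \omega}}{5488}

Both cases combine into a single formula in |ω|:

F(ω) = \frac{\pi \left(14 \left|{\omega}\right| + 1\right) e^{- 14 \left|{\omega}\right|}}{5488}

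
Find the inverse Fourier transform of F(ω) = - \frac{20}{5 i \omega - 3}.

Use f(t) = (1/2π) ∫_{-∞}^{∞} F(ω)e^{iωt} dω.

f(t) = 4 e^{\frac{3 t}{5}} u\left(- t\right)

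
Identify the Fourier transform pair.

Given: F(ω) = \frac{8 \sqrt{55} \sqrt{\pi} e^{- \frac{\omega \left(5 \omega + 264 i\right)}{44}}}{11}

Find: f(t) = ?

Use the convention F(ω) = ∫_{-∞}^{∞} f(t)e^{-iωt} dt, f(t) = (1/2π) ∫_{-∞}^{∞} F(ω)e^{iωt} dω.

f(t) = 8 e^{- \frac{11 \left(t - 6\right)^{2}}{5}}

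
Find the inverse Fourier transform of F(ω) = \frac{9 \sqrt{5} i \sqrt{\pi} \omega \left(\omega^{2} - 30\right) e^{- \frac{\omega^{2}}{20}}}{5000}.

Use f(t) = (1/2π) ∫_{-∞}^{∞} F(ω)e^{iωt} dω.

f(t) = 9 t^{3} e^{- 5 t^{2}}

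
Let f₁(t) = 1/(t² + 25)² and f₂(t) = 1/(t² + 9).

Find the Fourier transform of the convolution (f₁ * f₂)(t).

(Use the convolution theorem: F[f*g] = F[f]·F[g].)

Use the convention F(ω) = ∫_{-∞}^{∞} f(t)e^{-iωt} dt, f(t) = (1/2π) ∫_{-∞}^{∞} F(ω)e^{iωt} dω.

F[f₁*f₂](ω) = \frac{\pi^{2} \left(5 \left|{\omega}\right| + 1\right) e^{- 8 \left|{\omega}\right|}}{750}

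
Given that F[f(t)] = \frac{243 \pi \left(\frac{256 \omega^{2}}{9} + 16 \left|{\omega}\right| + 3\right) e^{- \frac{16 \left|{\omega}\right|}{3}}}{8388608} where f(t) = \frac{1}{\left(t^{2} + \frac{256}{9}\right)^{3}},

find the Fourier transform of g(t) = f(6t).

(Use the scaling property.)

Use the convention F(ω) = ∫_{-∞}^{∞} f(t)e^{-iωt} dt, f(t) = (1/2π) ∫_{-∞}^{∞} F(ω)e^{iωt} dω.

F[g](ω) = \frac{\pi \left(64 \omega^{2} + 216 \left|{\omega}\right| + 243\right) e^{- \frac{8 \left|{\omega}\right|}{9}}}{16777216}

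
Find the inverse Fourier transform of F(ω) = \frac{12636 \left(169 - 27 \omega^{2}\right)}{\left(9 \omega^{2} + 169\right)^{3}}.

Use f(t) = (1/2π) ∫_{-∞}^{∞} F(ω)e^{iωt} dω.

f(t) = 9 t^{2} e^{- \frac{13 \left|{t}\right|}{3}}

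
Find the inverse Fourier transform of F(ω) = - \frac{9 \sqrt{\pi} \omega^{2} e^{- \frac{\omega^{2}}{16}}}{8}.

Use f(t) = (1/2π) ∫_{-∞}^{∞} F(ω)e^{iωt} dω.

f(t) = 9 \left(16 t^{2} - 2\right) e^{- 4 t^{2}}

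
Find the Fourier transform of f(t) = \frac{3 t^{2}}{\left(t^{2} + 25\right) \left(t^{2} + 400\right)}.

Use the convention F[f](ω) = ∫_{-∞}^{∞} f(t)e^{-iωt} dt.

F(ω) = \frac{\pi \left(4 - e^{15 \left|{\omega}\right|}\right) e^{- 20 \left|{\omega}\right|}}{25}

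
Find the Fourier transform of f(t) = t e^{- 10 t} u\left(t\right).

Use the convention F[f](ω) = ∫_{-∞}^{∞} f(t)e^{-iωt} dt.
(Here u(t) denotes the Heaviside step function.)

F(ω) = \frac{1}{\left(i \omega + 10\right)^{2}}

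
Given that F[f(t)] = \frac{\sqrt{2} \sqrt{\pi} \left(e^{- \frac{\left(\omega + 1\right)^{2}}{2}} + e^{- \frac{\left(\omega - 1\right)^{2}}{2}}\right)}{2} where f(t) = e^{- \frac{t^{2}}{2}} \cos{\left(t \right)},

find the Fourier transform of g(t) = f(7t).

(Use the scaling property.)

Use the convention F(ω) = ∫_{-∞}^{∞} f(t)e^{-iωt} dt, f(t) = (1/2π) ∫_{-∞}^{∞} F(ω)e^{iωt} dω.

F[g](ω) = \frac{\sqrt{2} \sqrt{\pi} \left(e^{\frac{2 \omega}{7}} + 1\right) e^{- \frac{\omega^{2}}{98} - \frac{\omega}{7} - \frac{1}{2}}}{14}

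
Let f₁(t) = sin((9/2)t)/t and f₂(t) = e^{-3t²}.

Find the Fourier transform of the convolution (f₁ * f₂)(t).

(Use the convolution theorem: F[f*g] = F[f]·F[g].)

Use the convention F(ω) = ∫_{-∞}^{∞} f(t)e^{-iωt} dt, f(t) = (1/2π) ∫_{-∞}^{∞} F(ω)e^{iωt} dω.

F[f₁*f₂](ω) = \begin{cases} \frac{\sqrt{3} \pi^{\frac{3}{2}} e^{- \frac{\omega^{2}}{12}}}{3} & \text{for}\: \omega > - \frac{9}{2} \wedge \omega < \frac{9}{2} \\0 & \text{otherwise} \end{cases}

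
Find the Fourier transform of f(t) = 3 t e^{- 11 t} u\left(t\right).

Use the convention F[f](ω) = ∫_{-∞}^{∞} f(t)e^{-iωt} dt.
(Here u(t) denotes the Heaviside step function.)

F(ω) = \frac{3}{\left(i \omega + 11\right)^{2}}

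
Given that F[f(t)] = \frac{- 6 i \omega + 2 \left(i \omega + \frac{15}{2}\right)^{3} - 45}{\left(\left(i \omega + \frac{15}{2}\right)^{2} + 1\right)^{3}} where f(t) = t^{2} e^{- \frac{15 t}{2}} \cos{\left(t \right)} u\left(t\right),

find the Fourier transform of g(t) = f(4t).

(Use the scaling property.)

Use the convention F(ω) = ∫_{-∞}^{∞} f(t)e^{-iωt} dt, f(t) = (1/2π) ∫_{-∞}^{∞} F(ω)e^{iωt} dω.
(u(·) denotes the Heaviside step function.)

F[g](ω) = \frac{32 \left(- 48 i \omega + \left(i \omega + 30\right)^{3} - 1440\right)}{\left(\left(i \omega + 30\right)^{2} + 16\right)^{3}}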